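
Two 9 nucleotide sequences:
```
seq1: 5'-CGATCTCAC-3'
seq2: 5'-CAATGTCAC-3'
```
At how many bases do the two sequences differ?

The sequences differ at bases 2, 5 (1-based) — 2 in total.

2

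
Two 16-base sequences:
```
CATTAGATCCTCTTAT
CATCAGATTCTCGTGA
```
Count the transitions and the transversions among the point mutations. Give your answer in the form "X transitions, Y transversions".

Mismatches (1-based):
site 4: T→C (pyrimidine→pyrimidine, transition)
site 9: C→T (pyrimidine→pyrimidine, transition)
site 13: T→G (pyrimidine→purine, transversion)
site 15: A→G (purine→purine, transition)
site 16: T→A (pyrimidine→purine, transversion)

3 transitions, 2 transversions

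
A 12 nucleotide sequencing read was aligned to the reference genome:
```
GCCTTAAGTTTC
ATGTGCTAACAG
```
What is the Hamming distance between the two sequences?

Comparing position by position, 11 bases differ: 1 (G/A), 2 (C/T), 3 (C/G), 5 (T/G), 6 (A/C), 7 (A/T), 8 (G/A), 9 (T/A), 10 (T/C), 11 (T/A), 12 (C/G).

11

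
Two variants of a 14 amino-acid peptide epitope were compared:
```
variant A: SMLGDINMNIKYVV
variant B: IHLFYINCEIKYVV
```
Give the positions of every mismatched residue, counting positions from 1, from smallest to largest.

1, 2, 4, 5, 8, 9

Scanning 1-based: 1: S/I; 2: M/H; 4: G/F; 5: D/Y; 8: M/C; 9: N/E.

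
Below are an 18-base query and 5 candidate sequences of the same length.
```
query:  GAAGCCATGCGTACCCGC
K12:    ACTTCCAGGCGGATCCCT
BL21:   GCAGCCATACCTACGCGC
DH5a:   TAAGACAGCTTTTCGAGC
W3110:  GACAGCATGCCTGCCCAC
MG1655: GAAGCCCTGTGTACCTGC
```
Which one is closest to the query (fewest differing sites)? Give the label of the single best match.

MG1655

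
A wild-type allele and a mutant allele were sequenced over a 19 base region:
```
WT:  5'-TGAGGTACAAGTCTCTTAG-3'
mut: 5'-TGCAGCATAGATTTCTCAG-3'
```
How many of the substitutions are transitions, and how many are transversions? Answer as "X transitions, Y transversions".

7 transitions, 1 transversion

Mismatches (1-based):
position 3: A→C (purine→pyrimidine, transversion)
position 4: G→A (purine→purine, transition)
position 6: T→C (pyrimidine→pyrimidine, transition)
position 8: C→T (pyrimidine→pyrimidine, transition)
position 10: A→G (purine→purine, transition)
position 11: G→A (purine→purine, transition)
position 13: C→T (pyrimidine→pyrimidine, transition)
position 17: T→C (pyrimidine→pyrimidine, transition)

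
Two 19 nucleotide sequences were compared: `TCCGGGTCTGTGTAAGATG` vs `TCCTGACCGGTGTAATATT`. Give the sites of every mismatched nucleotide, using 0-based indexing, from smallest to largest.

3, 5, 6, 8, 15, 18

Differences at site 3 (G→T), site 5 (G→A), site 6 (T→C), site 8 (T→G), site 15 (G→T), site 18 (G→T).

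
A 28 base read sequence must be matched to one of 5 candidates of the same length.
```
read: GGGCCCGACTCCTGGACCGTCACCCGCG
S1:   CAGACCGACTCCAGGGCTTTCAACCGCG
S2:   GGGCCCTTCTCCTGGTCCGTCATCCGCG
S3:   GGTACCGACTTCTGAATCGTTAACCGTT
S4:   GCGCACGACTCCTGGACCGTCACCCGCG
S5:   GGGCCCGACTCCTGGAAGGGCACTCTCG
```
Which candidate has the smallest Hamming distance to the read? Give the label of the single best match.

Hamming distances to read — S1: 8; S2: 4; S3: 9; S4: 2; S5: 5.
Smallest is S4 with 2 mismatches.

S4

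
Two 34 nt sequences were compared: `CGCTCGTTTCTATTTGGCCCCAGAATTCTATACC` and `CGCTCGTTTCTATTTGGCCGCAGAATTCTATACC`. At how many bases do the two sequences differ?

1

Mismatches (1-based): base 20: C→G.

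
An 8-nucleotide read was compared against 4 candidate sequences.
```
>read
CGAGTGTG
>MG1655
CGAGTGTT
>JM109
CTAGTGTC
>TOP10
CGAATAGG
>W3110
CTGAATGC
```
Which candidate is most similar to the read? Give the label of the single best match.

MG1655 differs at 1 site; JM109 differs at 2 sites; TOP10 differs at 3 sites; W3110 differs at 7 sites. The closest is MG1655.

MG1655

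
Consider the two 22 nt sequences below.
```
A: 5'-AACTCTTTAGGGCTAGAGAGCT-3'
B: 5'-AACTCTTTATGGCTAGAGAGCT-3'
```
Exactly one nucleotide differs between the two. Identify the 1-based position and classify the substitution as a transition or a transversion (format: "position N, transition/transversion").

The sequences differ only at position 10: G→T (purine→pyrimidine), a transversion.

position 10, transversion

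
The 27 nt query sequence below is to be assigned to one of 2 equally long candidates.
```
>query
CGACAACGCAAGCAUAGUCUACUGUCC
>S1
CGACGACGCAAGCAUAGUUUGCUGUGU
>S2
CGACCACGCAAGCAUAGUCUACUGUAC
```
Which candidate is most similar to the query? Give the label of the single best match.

S1 differs at 5 bases; S2 differs at 2 bases. The closest is S2.

S2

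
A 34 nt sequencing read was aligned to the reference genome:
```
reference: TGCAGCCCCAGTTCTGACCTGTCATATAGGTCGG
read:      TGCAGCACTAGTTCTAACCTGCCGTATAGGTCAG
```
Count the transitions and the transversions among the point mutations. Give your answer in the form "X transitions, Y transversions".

5 transitions, 1 transversion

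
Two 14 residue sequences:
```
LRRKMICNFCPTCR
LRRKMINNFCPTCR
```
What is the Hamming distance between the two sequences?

The sequences differ at residues 7 (1-based) — 1 in total.

1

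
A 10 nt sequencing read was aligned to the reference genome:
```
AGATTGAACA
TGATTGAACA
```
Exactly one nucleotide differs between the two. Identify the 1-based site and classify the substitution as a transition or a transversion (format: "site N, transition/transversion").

The sequences differ only at site 1: A→T (purine→pyrimidine), a transversion.

site 1, transversion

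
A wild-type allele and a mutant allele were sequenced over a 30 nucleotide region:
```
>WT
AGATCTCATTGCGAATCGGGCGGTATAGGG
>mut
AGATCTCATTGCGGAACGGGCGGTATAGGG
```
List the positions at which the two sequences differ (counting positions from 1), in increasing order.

14, 16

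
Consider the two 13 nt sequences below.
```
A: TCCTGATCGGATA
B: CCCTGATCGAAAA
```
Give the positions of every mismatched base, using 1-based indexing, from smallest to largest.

1, 10, 12

Scanning 1-based: 1: T/C; 10: G/A; 12: T/A.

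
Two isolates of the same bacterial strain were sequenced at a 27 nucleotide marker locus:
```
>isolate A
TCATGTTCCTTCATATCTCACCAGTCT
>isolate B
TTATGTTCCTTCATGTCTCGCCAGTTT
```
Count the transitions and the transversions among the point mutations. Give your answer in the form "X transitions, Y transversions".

4 transitions, 0 transversions

Mismatches (1-based):
position 2: C→T (pyrimidine→pyrimidine, transition)
position 15: A→G (purine→purine, transition)
position 20: A→G (purine→purine, transition)
position 26: C→T (pyrimidine→pyrimidine, transition)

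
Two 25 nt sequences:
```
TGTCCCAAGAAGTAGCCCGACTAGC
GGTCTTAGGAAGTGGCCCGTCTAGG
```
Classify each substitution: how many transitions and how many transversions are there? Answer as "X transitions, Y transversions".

Mismatches (1-based):
site 1: T→G (pyrimidine→purine, transversion)
site 5: C→T (pyrimidine→pyrimidine, transition)
site 6: C→T (pyrimidine→pyrimidine, transition)
site 8: A→G (purine→purine, transition)
site 14: A→G (purine→purine, transition)
site 20: A→T (purine→pyrimidine, transversion)
site 25: C→G (pyrimidine→purine, transversion)

4 transitions, 3 transversions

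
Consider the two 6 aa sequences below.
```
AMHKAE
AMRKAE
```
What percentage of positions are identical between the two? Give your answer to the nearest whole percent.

83%

1 position differs (3), so 5 of 6 match: 5/6 = 83.33%.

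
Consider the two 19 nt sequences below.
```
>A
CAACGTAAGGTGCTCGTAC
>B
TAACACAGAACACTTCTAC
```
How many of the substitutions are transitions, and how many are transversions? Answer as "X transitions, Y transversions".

Transitions (purine↔purine or pyrimidine↔pyrimidine): 1 C→T, 5 G→A, 6 T→C, 8 A→G, 9 G→A, 10 G→A, 11 T→C, 12 G→A, 15 C→T.
Transversions (purine↔pyrimidine): 16 G→C.

9 transitions, 1 transversion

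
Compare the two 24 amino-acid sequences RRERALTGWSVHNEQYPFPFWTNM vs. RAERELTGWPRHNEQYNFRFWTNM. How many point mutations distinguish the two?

6

Comparing position by position, 6 positions differ: 2 (R/A), 5 (A/E), 10 (S/P), 11 (V/R), 17 (P/N), 19 (P/R).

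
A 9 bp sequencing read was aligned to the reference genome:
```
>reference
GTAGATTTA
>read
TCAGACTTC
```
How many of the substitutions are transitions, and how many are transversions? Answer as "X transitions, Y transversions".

2 transitions, 2 transversions

Transitions (purine↔purine or pyrimidine↔pyrimidine): 2 T→C, 6 T→C.
Transversions (purine↔pyrimidine): 1 G→T, 9 A→C.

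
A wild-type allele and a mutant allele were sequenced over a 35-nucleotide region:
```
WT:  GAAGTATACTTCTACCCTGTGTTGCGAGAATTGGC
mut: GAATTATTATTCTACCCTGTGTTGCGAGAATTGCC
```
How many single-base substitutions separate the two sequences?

Comparing position by position, 4 bases differ: 4 (G/T), 8 (A/T), 9 (C/A), 34 (G/C).

4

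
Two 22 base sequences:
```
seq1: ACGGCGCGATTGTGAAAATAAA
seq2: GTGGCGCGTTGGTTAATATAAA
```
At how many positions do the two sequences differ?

6

Mismatches (1-based): position 1: A→G; position 2: C→T; position 9: A→T; position 11: T→G; position 14: G→T; position 17: A→T.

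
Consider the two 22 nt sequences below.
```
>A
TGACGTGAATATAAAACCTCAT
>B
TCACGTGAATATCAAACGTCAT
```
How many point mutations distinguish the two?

3

Comparing position by position, 3 bases differ: 2 (G/C), 13 (A/C), 18 (C/G).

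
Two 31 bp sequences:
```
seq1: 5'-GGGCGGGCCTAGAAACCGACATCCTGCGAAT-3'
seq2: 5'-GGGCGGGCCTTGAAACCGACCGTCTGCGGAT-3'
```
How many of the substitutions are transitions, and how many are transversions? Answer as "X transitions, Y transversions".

2 transitions, 3 transversions

Mismatches (1-based):
position 11: A→T (purine→pyrimidine, transversion)
position 21: A→C (purine→pyrimidine, transversion)
position 22: T→G (pyrimidine→purine, transversion)
position 23: C→T (pyrimidine→pyrimidine, transition)
position 29: A→G (purine→purine, transition)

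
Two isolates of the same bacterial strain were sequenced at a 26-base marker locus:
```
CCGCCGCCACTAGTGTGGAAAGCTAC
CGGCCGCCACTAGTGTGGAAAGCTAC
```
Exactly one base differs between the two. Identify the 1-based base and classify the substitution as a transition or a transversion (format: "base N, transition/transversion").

Base 2 changes C→G. C is a pyrimidine and G is a purine, so this is a transversion.

base 2, transversion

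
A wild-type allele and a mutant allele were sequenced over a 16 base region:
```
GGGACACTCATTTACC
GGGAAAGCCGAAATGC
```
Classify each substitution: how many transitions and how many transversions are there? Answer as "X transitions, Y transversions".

2 transitions, 7 transversions

Transitions (purine↔purine or pyrimidine↔pyrimidine): 8 T→C, 10 A→G.
Transversions (purine↔pyrimidine): 5 C→A, 7 C→G, 11 T→A, 12 T→A, 13 T→A, 14 A→T, 15 C→G.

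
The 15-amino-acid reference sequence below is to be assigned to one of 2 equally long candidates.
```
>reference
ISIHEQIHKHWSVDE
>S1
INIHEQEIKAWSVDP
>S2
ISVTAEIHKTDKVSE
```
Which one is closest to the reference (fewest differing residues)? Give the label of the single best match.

S1 differs at 5 residues; S2 differs at 8 residues. The closest is S1.

S1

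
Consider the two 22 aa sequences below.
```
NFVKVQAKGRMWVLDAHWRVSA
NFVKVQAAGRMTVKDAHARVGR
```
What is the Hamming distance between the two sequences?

Mismatches (1-based): position 8: K→A; position 12: W→T; position 14: L→K; position 18: W→A; position 21: S→G; position 22: A→R.

6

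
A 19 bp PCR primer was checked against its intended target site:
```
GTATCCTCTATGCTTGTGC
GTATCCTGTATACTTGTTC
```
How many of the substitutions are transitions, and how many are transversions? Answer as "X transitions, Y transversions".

1 transition, 2 transversions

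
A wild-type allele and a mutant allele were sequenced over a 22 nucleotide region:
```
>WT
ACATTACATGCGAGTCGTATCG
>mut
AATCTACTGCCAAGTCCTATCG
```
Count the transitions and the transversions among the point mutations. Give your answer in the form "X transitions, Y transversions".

Mismatches (1-based):
base 2: C→A (pyrimidine→purine, transversion)
base 3: A→T (purine→pyrimidine, transversion)
base 4: T→C (pyrimidine→pyrimidine, transition)
base 8: A→T (purine→pyrimidine, transversion)
base 9: T→G (pyrimidine→purine, transversion)
base 10: G→C (purine→pyrimidine, transversion)
base 12: G→A (purine→purine, transition)
base 17: G→C (purine→pyrimidine, transversion)

2 transitions, 6 transversions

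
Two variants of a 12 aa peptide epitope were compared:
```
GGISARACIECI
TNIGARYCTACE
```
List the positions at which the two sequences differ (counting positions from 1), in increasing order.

Differences at position 1 (G→T), position 2 (G→N), position 4 (S→G), position 7 (A→Y), position 9 (I→T), position 10 (E→A), position 12 (I→E).

1, 2, 4, 7, 9, 10, 12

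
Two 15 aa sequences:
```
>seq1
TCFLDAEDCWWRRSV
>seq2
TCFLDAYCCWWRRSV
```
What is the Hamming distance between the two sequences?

2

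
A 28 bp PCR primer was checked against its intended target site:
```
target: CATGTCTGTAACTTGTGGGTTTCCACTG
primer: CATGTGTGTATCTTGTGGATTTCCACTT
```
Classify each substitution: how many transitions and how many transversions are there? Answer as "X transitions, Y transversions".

Transitions (purine↔purine or pyrimidine↔pyrimidine): 19 G→A.
Transversions (purine↔pyrimidine): 6 C→G, 11 A→T, 28 G→T.

1 transition, 3 transversions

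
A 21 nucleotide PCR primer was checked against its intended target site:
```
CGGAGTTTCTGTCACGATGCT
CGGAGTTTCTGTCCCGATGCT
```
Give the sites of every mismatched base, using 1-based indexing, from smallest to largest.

14

Scanning 1-based: 14: A/C.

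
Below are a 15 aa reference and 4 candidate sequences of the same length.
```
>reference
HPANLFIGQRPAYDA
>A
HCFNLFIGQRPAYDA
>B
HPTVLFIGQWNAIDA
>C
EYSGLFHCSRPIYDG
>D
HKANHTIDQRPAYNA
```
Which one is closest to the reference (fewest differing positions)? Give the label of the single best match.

A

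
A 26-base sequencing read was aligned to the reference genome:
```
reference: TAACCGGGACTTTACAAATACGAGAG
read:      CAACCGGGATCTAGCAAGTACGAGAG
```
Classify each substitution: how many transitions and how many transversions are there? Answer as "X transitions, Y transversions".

5 transitions, 1 transversion

Mismatches (1-based):
base 1: T→C (pyrimidine→pyrimidine, transition)
base 10: C→T (pyrimidine→pyrimidine, transition)
base 11: T→C (pyrimidine→pyrimidine, transition)
base 13: T→A (pyrimidine→purine, transversion)
base 14: A→G (purine→purine, transition)
base 18: A→G (purine→purine, transition)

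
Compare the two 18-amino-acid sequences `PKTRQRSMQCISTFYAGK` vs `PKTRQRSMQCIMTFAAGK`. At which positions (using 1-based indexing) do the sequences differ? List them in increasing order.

Scanning 1-based: 12: S/M; 15: Y/A.

12, 15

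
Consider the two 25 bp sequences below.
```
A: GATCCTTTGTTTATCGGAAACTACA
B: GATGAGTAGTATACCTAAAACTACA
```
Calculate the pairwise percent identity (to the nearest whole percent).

8 positions differ (4, 5, 6, 8, 11, 14, 16, 17), so 17 of 25 match: 17/25 = 68%.

68%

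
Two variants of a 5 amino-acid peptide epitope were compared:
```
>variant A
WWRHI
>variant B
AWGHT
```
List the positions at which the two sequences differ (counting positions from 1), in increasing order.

1, 3, 5

Scanning 1-based: 1: W/A; 3: R/G; 5: I/T.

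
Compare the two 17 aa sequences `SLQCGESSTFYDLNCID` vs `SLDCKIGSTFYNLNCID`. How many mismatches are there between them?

5

Comparing position by position, 5 residues differ: 3 (Q/D), 5 (G/K), 6 (E/I), 7 (S/G), 12 (D/N).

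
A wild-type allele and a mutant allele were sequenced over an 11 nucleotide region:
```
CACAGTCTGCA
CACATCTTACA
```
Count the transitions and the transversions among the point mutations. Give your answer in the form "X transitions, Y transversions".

Transitions (purine↔purine or pyrimidine↔pyrimidine): 6 T→C, 7 C→T, 9 G→A.
Transversions (purine↔pyrimidine): 5 G→T.

3 transitions, 1 transversion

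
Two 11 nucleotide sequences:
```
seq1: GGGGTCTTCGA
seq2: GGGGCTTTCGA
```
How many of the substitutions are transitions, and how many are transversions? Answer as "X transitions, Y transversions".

2 transitions, 0 transversions

Mismatches (1-based):
position 5: T→C (pyrimidine→pyrimidine, transition)
position 6: C→T (pyrimidine→pyrimidine, transition)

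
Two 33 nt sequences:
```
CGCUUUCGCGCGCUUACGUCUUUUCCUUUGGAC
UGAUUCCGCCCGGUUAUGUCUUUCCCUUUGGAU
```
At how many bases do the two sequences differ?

Comparing position by position, 8 bases differ: 1 (C/U), 3 (C/A), 6 (U/C), 10 (G/C), 13 (C/G), 17 (C/U), 24 (U/C), 33 (C/U).

8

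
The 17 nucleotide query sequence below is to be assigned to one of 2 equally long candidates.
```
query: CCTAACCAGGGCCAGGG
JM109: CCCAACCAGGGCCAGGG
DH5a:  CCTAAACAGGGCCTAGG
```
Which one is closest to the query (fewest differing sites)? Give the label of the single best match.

JM109

Hamming distances to query — JM109: 1; DH5a: 3.
Smallest is JM109 with 1 mismatch.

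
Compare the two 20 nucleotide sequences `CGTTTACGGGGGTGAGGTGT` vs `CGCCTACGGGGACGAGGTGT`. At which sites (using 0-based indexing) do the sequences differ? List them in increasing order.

2, 3, 11, 12

Differences at site 2 (T→C), site 3 (T→C), site 11 (G→A), site 12 (T→C).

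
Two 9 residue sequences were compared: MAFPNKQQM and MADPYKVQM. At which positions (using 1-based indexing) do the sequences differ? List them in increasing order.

Scanning 1-based: 3: F/D; 5: N/Y; 7: Q/V.

3, 5, 7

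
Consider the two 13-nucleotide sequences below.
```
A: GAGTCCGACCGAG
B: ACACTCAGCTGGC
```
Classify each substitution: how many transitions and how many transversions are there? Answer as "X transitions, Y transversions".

Mismatches (1-based):
base 1: G→A (purine→purine, transition)
base 2: A→C (purine→pyrimidine, transversion)
base 3: G→A (purine→purine, transition)
base 4: T→C (pyrimidine→pyrimidine, transition)
base 5: C→T (pyrimidine→pyrimidine, transition)
base 7: G→A (purine→purine, transition)
base 8: A→G (purine→purine, transition)
base 10: C→T (pyrimidine→pyrimidine, transition)
base 12: A→G (purine→purine, transition)
base 13: G→C (purine→pyrimidine, transversion)

8 transitions, 2 transversions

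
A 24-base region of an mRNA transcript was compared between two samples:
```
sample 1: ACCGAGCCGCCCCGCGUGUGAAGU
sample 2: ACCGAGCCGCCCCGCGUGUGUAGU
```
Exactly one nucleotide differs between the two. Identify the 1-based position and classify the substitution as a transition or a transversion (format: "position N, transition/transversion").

The sequences differ only at position 21: A→U (purine→pyrimidine), a transversion.

position 21, transversion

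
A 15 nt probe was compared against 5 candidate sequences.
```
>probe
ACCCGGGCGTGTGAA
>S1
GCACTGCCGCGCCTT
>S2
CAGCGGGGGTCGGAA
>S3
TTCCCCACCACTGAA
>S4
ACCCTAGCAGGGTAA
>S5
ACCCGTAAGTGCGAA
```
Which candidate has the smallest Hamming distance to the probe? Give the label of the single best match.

S1 differs at 9 sites; S2 differs at 6 sites; S3 differs at 8 sites; S4 differs at 6 sites; S5 differs at 4 sites. The closest is S5.

S5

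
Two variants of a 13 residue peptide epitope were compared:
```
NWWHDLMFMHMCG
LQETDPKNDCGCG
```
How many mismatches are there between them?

The sequences differ at residues 1, 2, 3, 4, 6, 7, 8, 9, 10, 11 (1-based) — 10 in total.

10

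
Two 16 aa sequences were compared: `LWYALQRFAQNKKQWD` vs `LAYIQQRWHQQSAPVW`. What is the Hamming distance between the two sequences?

11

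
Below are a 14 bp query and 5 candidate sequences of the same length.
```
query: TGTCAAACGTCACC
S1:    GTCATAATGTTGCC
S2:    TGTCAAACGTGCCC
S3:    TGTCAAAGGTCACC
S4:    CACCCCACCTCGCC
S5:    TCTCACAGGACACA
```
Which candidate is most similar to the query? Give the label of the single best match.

Hamming distances to query — S1: 8; S2: 2; S3: 1; S4: 7; S5: 5.
Smallest is S3 with 1 mismatch.

S3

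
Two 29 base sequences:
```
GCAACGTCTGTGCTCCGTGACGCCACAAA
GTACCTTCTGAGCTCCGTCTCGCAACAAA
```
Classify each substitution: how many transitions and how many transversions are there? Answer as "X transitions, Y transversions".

1 transition, 6 transversions

Transitions (purine↔purine or pyrimidine↔pyrimidine): 2 C→T.
Transversions (purine↔pyrimidine): 4 A→C, 6 G→T, 11 T→A, 19 G→C, 20 A→T, 24 C→A.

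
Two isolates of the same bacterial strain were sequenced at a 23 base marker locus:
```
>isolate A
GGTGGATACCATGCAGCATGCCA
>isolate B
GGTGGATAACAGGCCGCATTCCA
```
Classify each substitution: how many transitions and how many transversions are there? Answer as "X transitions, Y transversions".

0 transitions, 4 transversions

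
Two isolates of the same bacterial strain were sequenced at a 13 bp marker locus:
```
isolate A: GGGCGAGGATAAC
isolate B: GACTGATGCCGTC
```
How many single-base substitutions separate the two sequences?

8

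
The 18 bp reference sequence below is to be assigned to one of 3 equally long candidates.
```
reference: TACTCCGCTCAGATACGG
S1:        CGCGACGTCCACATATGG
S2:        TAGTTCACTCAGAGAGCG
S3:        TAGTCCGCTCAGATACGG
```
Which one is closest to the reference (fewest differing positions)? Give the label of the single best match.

S3

Hamming distances to reference — S1: 8; S2: 6; S3: 1.
Smallest is S3 with 1 mismatch.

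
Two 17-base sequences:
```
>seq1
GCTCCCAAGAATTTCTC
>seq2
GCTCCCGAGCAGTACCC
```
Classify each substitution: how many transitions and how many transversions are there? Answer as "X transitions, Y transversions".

Transitions (purine↔purine or pyrimidine↔pyrimidine): 7 A→G, 16 T→C.
Transversions (purine↔pyrimidine): 10 A→C, 12 T→G, 14 T→A.

2 transitions, 3 transversions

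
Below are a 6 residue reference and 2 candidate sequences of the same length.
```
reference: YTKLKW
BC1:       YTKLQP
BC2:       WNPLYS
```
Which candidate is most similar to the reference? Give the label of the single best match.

Hamming distances to reference — BC1: 2; BC2: 5.
Smallest is BC1 with 2 mismatches.

BC1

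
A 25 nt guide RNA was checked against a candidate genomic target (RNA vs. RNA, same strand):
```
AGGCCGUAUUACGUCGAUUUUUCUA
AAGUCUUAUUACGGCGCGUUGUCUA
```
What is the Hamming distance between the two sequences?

The sequences differ at bases 2, 4, 6, 14, 17, 18, 21 (1-based) — 7 in total.

7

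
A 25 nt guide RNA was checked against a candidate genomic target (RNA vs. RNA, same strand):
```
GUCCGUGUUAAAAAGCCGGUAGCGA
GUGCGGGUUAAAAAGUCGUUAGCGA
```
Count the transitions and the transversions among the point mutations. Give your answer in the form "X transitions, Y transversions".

1 transition, 3 transversions

Mismatches (1-based):
base 3: C→G (pyrimidine→purine, transversion)
base 6: U→G (pyrimidine→purine, transversion)
base 16: C→U (pyrimidine→pyrimidine, transition)
base 19: G→U (purine→pyrimidine, transversion)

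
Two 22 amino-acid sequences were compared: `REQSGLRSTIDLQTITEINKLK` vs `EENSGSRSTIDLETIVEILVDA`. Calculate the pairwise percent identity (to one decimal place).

9 positions differ (1, 3, 6, 13, 16, 19, 20, 21, 22), so 13 of 22 match: 13/22 = 59.09%.

59.1%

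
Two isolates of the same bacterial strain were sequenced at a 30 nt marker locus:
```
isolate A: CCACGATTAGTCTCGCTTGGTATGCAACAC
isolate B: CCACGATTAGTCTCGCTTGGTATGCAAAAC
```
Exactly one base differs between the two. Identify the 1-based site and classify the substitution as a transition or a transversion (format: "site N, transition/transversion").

The sequences differ only at site 28: C→A (pyrimidine→purine), a transversion.

site 28, transversion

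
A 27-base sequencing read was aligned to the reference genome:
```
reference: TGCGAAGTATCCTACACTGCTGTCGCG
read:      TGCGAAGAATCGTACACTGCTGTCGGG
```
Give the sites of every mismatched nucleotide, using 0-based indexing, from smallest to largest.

7, 11, 25

Differences at site 7 (T→A), site 11 (C→G), site 25 (C→G).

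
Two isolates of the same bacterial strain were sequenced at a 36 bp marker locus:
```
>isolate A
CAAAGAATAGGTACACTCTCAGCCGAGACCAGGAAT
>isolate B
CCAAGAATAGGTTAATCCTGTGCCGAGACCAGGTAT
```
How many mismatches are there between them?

The sequences differ at bases 2, 13, 14, 16, 17, 20, 21, 34 (1-based) — 8 in total.

8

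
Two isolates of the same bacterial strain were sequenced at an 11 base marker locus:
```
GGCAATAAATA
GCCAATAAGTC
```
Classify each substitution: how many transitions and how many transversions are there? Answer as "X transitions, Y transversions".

1 transition, 2 transversions

Mismatches (1-based):
base 2: G→C (purine→pyrimidine, transversion)
base 9: A→G (purine→purine, transition)
base 11: A→C (purine→pyrimidine, transversion)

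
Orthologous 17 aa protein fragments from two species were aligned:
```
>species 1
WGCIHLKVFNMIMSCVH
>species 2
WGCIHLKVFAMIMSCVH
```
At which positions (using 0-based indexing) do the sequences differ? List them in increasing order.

Scanning 0-based: 9: N/A.

9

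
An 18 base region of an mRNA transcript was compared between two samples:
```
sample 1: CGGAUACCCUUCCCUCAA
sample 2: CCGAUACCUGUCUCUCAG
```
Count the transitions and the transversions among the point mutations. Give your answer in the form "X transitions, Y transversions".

Mismatches (1-based):
site 2: G→C (purine→pyrimidine, transversion)
site 9: C→U (pyrimidine→pyrimidine, transition)
site 10: U→G (pyrimidine→purine, transversion)
site 13: C→U (pyrimidine→pyrimidine, transition)
site 18: A→G (purine→purine, transition)

3 transitions, 2 transversions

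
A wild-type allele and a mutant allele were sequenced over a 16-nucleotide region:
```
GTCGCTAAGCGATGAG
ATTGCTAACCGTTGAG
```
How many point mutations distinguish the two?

The sequences differ at positions 1, 3, 9, 12 (1-based) — 4 in total.

4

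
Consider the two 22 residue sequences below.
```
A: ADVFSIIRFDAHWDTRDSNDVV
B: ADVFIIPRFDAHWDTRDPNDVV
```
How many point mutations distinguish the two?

The sequences differ at positions 5, 7, 18 (1-based) — 3 in total.

3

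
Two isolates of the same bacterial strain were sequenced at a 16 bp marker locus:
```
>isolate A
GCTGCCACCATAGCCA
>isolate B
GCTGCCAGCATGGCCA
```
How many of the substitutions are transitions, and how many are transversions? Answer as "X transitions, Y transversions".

Transitions (purine↔purine or pyrimidine↔pyrimidine): 12 A→G.
Transversions (purine↔pyrimidine): 8 C→G.

1 transition, 1 transversion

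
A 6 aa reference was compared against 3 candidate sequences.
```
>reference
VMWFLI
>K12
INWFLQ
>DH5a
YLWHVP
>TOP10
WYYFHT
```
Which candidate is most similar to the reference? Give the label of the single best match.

K12

K12 differs at 3 positions; DH5a differs at 5 positions; TOP10 differs at 5 positions. The closest is K12.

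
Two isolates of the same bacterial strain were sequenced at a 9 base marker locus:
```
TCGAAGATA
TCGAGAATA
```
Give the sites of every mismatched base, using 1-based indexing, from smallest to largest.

5, 6

Differences at site 5 (A→G), site 6 (G→A).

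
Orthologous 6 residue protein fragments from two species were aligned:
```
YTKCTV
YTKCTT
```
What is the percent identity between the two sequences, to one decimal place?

1 position differs (6), so 5 of 6 match: 5/6 = 83.33%.

83.3%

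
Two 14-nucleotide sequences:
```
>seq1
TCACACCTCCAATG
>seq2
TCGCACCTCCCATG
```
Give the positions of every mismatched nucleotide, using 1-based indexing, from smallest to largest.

Scanning 1-based: 3: A/G; 11: A/C.

3, 11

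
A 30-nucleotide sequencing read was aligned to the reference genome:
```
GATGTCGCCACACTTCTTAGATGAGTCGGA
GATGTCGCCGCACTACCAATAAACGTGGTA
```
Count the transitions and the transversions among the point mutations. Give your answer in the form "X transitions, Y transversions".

3 transitions, 7 transversions

Mismatches (1-based):
site 10: A→G (purine→purine, transition)
site 15: T→A (pyrimidine→purine, transversion)
site 17: T→C (pyrimidine→pyrimidine, transition)
site 18: T→A (pyrimidine→purine, transversion)
site 20: G→T (purine→pyrimidine, transversion)
site 22: T→A (pyrimidine→purine, transversion)
site 23: G→A (purine→purine, transition)
site 24: A→C (purine→pyrimidine, transversion)
site 27: C→G (pyrimidine→purine, transversion)
site 29: G→T (purine→pyrimidine, transversion)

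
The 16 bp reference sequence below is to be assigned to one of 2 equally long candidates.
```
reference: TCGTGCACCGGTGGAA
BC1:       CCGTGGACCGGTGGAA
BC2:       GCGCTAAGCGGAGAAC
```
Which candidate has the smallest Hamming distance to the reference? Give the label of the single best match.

BC1 differs at 2 sites; BC2 differs at 8 sites. The closest is BC1.

BC1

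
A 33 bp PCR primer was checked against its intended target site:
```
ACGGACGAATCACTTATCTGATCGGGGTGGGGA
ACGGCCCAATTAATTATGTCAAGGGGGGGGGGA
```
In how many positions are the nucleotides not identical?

9

The sequences differ at positions 5, 7, 11, 13, 18, 20, 22, 23, 28 (1-based) — 9 in total.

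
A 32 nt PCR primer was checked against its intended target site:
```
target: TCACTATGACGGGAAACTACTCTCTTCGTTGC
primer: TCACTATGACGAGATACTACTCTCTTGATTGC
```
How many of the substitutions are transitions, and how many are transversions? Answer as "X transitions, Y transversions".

Transitions (purine↔purine or pyrimidine↔pyrimidine): 12 G→A, 28 G→A.
Transversions (purine↔pyrimidine): 15 A→T, 27 C→G.

2 transitions, 2 transversions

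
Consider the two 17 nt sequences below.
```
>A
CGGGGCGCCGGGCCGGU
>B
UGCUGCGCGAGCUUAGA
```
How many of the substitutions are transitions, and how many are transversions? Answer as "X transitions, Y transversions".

5 transitions, 5 transversions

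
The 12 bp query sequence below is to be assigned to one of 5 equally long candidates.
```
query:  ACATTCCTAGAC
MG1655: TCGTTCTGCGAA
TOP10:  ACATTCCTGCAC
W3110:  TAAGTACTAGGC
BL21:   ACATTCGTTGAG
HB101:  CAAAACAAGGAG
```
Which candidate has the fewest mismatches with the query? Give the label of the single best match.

MG1655 differs at 6 positions; TOP10 differs at 2 positions; W3110 differs at 5 positions; BL21 differs at 3 positions; HB101 differs at 8 positions. The closest is TOP10.

TOP10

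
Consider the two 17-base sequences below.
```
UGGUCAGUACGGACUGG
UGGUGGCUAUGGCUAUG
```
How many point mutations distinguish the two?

8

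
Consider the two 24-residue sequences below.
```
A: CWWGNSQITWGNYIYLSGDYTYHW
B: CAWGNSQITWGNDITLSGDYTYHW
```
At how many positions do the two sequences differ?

3

Mismatches (1-based): position 2: W→A; position 13: Y→D; position 15: Y→T.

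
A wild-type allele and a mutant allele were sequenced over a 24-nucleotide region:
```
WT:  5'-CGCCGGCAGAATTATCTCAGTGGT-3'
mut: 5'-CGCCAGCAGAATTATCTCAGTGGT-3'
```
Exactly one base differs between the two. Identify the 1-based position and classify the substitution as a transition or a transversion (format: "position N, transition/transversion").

Position 5 changes G→A. G is a purine and A is a purine, so this is a transition.

position 5, transition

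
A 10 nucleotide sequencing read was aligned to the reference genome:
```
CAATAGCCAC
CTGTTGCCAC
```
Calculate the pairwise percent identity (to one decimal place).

70.0%

3 positions differ (2, 3, 5), so 7 of 10 match: 7/10 = 70%.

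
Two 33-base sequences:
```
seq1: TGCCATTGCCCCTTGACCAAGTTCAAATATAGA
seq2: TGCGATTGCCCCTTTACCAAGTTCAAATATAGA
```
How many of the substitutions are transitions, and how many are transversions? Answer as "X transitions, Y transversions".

Transitions (purine↔purine or pyrimidine↔pyrimidine): none.
Transversions (purine↔pyrimidine): 4 C→G, 15 G→T.

0 transitions, 2 transversions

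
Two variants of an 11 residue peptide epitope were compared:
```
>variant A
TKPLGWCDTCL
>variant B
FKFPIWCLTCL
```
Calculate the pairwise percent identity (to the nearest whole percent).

55%

Mismatches at positions 1, 3, 4, 5, 8 (1-based): 5 of 11.
Identical positions: 6/11 = 54.55% → 55%.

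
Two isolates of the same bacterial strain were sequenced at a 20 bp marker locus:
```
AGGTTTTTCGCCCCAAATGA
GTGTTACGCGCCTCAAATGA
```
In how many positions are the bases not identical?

The sequences differ at positions 1, 2, 6, 7, 8, 13 (1-based) — 6 in total.

6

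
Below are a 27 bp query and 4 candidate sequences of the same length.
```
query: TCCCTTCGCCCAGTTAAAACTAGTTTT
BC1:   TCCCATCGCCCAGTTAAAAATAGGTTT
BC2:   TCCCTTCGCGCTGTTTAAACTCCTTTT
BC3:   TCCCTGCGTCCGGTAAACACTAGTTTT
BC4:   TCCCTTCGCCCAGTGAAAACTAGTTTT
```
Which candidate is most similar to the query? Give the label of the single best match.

BC4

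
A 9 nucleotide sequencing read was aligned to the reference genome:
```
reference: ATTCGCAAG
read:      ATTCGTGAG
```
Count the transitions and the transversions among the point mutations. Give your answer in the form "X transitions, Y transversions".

Transitions (purine↔purine or pyrimidine↔pyrimidine): 6 C→T, 7 A→G.
Transversions (purine↔pyrimidine): none.

2 transitions, 0 transversions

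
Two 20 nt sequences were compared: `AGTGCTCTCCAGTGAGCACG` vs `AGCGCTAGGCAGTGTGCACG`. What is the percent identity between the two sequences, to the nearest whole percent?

5 positions differ (3, 7, 8, 9, 15), so 15 of 20 match: 15/20 = 75%.

75%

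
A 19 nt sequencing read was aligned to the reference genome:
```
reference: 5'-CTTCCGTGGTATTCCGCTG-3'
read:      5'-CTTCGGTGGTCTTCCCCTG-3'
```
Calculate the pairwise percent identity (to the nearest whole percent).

84%

3 positions differ (5, 11, 16), so 16 of 19 match: 16/19 = 84.21%.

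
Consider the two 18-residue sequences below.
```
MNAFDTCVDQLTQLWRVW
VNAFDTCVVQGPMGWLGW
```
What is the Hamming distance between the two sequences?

Comparing position by position, 8 positions differ: 1 (M/V), 9 (D/V), 11 (L/G), 12 (T/P), 13 (Q/M), 14 (L/G), 16 (R/L), 17 (V/G).

8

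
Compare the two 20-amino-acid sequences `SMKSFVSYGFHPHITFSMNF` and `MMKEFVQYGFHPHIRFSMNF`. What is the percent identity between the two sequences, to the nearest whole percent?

80%

4 positions differ (1, 4, 7, 15), so 16 of 20 match: 16/20 = 80%.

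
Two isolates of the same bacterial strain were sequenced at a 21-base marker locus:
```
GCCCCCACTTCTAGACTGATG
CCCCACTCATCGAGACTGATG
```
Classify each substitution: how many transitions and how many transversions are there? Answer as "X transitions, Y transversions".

0 transitions, 5 transversions

Mismatches (1-based):
position 1: G→C (purine→pyrimidine, transversion)
position 5: C→A (pyrimidine→purine, transversion)
position 7: A→T (purine→pyrimidine, transversion)
position 9: T→A (pyrimidine→purine, transversion)
position 12: T→G (pyrimidine→purine, transversion)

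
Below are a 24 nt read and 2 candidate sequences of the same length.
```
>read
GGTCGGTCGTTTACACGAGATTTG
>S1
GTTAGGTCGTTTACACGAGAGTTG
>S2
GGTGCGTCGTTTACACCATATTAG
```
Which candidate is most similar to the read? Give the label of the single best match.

S1

S1 differs at 3 positions; S2 differs at 5 positions. The closest is S1.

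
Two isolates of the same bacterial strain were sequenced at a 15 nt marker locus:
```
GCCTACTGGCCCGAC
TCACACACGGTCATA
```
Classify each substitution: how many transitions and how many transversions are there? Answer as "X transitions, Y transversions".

3 transitions, 7 transversions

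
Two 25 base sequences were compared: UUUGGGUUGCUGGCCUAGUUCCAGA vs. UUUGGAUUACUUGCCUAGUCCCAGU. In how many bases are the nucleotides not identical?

5

The sequences differ at bases 6, 9, 12, 20, 25 (1-based) — 5 in total.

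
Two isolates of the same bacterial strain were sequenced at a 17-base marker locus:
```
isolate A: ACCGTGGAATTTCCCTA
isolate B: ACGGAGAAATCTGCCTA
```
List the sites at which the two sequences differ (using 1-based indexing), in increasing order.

3, 5, 7, 11, 13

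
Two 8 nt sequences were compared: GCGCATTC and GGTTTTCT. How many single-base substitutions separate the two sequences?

Mismatches (1-based): position 2: C→G; position 3: G→T; position 4: C→T; position 5: A→T; position 7: T→C; position 8: C→T.

6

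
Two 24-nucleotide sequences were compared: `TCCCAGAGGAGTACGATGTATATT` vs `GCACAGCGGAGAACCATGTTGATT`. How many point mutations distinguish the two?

7

The sequences differ at positions 1, 3, 7, 12, 15, 20, 21 (1-based) — 7 in total.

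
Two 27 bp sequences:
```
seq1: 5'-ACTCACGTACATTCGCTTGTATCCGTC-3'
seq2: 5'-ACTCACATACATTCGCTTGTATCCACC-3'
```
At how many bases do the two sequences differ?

3

Mismatches (1-based): base 7: G→A; base 25: G→A; base 26: T→C.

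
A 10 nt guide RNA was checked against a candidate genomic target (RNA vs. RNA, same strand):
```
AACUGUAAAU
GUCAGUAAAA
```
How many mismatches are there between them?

4

The sequences differ at positions 1, 2, 4, 10 (1-based) — 4 in total.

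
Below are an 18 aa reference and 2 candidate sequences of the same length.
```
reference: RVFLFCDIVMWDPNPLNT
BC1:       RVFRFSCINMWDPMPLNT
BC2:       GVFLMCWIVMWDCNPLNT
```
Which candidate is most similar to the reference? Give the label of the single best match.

BC2

BC1 differs at 5 residues; BC2 differs at 4 residues. The closest is BC2.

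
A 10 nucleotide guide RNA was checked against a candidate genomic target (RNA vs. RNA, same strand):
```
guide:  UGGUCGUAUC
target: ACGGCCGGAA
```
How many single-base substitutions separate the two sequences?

Comparing position by position, 8 sites differ: 1 (U/A), 2 (G/C), 4 (U/G), 6 (G/C), 7 (U/G), 8 (A/G), 9 (U/A), 10 (C/A).

8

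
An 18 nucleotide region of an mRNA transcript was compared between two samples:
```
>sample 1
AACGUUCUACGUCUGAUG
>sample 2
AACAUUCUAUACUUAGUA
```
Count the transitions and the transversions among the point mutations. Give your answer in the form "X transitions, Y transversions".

8 transitions, 0 transversions

Transitions (purine↔purine or pyrimidine↔pyrimidine): 4 G→A, 10 C→U, 11 G→A, 12 U→C, 13 C→U, 15 G→A, 16 A→G, 18 G→A.
Transversions (purine↔pyrimidine): none.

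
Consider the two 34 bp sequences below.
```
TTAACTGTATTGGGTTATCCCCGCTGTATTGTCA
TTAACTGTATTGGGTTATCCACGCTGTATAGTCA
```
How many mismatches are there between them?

2

Comparing position by position, 2 bases differ: 21 (C/A), 30 (T/A).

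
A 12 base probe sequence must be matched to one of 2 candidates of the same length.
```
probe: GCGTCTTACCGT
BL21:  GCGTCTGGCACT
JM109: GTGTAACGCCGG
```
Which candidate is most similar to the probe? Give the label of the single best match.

BL21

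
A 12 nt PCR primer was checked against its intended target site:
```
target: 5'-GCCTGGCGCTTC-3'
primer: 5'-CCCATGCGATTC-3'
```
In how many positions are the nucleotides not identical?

Comparing position by position, 4 positions differ: 1 (G/C), 4 (T/A), 5 (G/T), 9 (C/A).

4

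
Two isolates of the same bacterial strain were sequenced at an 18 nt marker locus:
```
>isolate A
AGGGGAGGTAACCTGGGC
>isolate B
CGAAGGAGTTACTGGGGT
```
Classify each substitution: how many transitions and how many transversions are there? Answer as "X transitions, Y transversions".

6 transitions, 3 transversions

Transitions (purine↔purine or pyrimidine↔pyrimidine): 3 G→A, 4 G→A, 6 A→G, 7 G→A, 13 C→T, 18 C→T.
Transversions (purine↔pyrimidine): 1 A→C, 10 A→T, 14 T→G.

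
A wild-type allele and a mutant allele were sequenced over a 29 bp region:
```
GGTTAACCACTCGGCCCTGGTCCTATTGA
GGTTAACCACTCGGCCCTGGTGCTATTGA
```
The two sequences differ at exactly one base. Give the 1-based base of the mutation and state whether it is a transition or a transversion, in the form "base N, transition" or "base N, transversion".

base 22, transversion

Base 22 changes C→G. C is a pyrimidine and G is a purine, so this is a transversion.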